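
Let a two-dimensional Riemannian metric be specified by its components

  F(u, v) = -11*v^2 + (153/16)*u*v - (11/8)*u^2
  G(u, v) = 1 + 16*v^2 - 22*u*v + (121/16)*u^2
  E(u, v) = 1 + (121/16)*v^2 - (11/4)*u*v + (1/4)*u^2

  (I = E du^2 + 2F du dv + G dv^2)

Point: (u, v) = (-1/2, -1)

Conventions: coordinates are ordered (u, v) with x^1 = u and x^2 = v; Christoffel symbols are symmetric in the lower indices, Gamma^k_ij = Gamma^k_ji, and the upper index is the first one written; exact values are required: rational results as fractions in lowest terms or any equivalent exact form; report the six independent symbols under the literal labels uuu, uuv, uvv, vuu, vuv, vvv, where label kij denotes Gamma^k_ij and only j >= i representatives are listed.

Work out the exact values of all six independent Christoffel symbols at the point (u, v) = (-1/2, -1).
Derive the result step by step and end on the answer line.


E = 29/4, F = -105/16, G = 505/64 at the point
E_u = 5/2, E_v = -55/4, F_u = -131/16, F_v = 551/32, G_u = 231/16, G_v = -21
EG - F^2 = 905/64;  g^inv = (64/905) * [[505/64, 105/16], [105/16, 29/4]]
first-kind symbols [ij,l] = (1/2)(d_i g_jl + d_j g_il - d_l g_ij): [uu,u] = E_u/2 = 5/4, [uu,v] = F_u - E_v/2 = -21/16, [uv,u] = E_v/2 = -55/8, [uv,v] = G_u/2 = 231/32, [vv,u] = F_v - G_u/2 = 10, [vv,v] = G_v/2 = -21/2
Gamma^u_ij = (G*[ij,u] - F*[ij,v])/(EG - F^2), Gamma^v_ij = (E*[ij,v] - F*[ij,u])/(EG - F^2)

Answer: Gamma_uuu = 16/181, Gamma_uuv = -88/181, Gamma_uvv = 128/181, Gamma_vuu = -84/905, Gamma_vuv = 462/905, Gamma_vvv = -672/905


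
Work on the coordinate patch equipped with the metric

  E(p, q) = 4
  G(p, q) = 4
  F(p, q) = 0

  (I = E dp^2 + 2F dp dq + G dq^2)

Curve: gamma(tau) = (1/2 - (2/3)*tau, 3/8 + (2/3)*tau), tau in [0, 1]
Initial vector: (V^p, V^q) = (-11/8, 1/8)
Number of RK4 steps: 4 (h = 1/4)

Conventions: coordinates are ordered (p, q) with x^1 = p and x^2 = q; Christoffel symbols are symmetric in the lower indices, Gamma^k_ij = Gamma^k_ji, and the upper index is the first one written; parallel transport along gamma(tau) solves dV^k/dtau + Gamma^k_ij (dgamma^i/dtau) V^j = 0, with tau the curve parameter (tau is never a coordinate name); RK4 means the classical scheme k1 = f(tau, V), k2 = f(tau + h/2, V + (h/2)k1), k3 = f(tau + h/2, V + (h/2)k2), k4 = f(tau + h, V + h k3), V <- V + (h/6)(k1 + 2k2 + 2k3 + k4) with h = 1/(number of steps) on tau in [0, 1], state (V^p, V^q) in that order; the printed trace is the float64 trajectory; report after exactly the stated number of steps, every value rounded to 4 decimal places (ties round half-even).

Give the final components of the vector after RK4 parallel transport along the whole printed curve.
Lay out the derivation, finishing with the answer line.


gamma'(tau) = (-2/3, 2/3); f(tau, V)^k = -Gamma^k_ij(gamma(tau)) gamma'^i(tau) V^j; h = 1/4; intermediate values shown to 6 dp
curve data and Christoffel symbols at the stage parameters:
  tau = 0.000000: gamma = (0.500000, 0.375000), gamma' = (-0.666667, 0.666667); Gamma_ppp = 0.000000, Gamma_ppq = 0.000000, Gamma_pqq = 0.000000, Gamma_qpp = 0.000000, Gamma_qpq = 0.000000, Gamma_qqq = 0.000000
  tau = 0.125000: gamma = (0.416667, 0.458333), gamma' = (-0.666667, 0.666667); Gamma_ppp = 0.000000, Gamma_ppq = 0.000000, Gamma_pqq = 0.000000, Gamma_qpp = 0.000000, Gamma_qpq = 0.000000, Gamma_qqq = 0.000000
  tau = 0.250000: gamma = (0.333333, 0.541667), gamma' = (-0.666667, 0.666667); Gamma_ppp = 0.000000, Gamma_ppq = 0.000000, Gamma_pqq = 0.000000, Gamma_qpp = 0.000000, Gamma_qpq = 0.000000, Gamma_qqq = 0.000000
  tau = 0.375000: gamma = (0.250000, 0.625000), gamma' = (-0.666667, 0.666667); Gamma_ppp = 0.000000, Gamma_ppq = 0.000000, Gamma_pqq = 0.000000, Gamma_qpp = 0.000000, Gamma_qpq = 0.000000, Gamma_qqq = 0.000000
  tau = 0.500000: gamma = (0.166667, 0.708333), gamma' = (-0.666667, 0.666667); Gamma_ppp = 0.000000, Gamma_ppq = 0.000000, Gamma_pqq = 0.000000, Gamma_qpp = 0.000000, Gamma_qpq = 0.000000, Gamma_qqq = 0.000000
  tau = 0.625000: gamma = (0.083333, 0.791667), gamma' = (-0.666667, 0.666667); Gamma_ppp = 0.000000, Gamma_ppq = 0.000000, Gamma_pqq = 0.000000, Gamma_qpp = 0.000000, Gamma_qpq = 0.000000, Gamma_qqq = 0.000000
  tau = 0.750000: gamma = (0.000000, 0.875000), gamma' = (-0.666667, 0.666667); Gamma_ppp = 0.000000, Gamma_ppq = 0.000000, Gamma_pqq = 0.000000, Gamma_qpp = 0.000000, Gamma_qpq = 0.000000, Gamma_qqq = 0.000000
  tau = 0.875000: gamma = (-0.083333, 0.958333), gamma' = (-0.666667, 0.666667); Gamma_ppp = 0.000000, Gamma_ppq = 0.000000, Gamma_pqq = 0.000000, Gamma_qpp = 0.000000, Gamma_qpq = 0.000000, Gamma_qqq = 0.000000
  tau = 1.000000: gamma = (-0.166667, 1.041667), gamma' = (-0.666667, 0.666667); Gamma_ppp = 0.000000, Gamma_ppq = 0.000000, Gamma_pqq = 0.000000, Gamma_qpp = 0.000000, Gamma_qpq = 0.000000, Gamma_qqq = 0.000000
step 0: V^p = -1.3750, V^q = 0.1250
step 1: k1 = (0.000000, 0.000000), k2 = (0.000000, 0.000000), k3 = (0.000000, 0.000000), k4 = (0.000000, 0.000000); V <- V + (h/6)(k1 + 2k2 + 2k3 + k4): V^p = -1.3750, V^q = 0.1250
step 2: k1 = (0.000000, 0.000000), k2 = (0.000000, 0.000000), k3 = (0.000000, 0.000000), k4 = (0.000000, 0.000000); V <- V + (h/6)(k1 + 2k2 + 2k3 + k4): V^p = -1.3750, V^q = 0.1250
step 3: k1 = (0.000000, 0.000000), k2 = (0.000000, 0.000000), k3 = (0.000000, 0.000000), k4 = (0.000000, 0.000000); V <- V + (h/6)(k1 + 2k2 + 2k3 + k4): V^p = -1.3750, V^q = 0.1250
step 4: k1 = (0.000000, 0.000000), k2 = (0.000000, 0.000000), k3 = (0.000000, 0.000000), k4 = (0.000000, 0.000000); V <- V + (h/6)(k1 + 2k2 + 2k3 + k4): V^p = -1.3750, V^q = 0.1250

Answer: V^p = -1.3750, V^q = 0.1250


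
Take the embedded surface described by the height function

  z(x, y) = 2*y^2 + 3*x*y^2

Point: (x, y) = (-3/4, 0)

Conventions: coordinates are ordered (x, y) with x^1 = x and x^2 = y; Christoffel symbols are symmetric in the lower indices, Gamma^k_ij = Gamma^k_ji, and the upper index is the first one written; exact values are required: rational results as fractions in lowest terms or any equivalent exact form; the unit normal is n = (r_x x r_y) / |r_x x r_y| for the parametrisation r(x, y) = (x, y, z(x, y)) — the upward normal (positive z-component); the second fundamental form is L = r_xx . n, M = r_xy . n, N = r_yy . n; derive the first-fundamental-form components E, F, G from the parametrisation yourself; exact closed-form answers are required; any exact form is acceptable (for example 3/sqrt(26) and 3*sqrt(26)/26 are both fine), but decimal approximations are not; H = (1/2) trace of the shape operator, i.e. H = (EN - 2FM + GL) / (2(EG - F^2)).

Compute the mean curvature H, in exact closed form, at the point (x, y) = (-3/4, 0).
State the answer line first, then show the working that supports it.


Answer: H = -1/4

z_x = 0, z_y = 0, z_xx = 0, z_xy = 0, z_yy = -1/2
E = 1, F = 0, G = 1; answer radicand W^2 = 1
unnormalised second-form numerators: l = 0, m = 0, n = -1/2; L = l/sqrt(1), and similarly M = m/sqrt(W^2), N = n/sqrt(W^2)
H = (E*n - 2*F*m + G*l) / (2*(EG - F^2)*sqrt(W^2)); E*n - 2*F*m + G*l = -1/2, EG - F^2 = 1, so H = (-1/4)/sqrt(1)


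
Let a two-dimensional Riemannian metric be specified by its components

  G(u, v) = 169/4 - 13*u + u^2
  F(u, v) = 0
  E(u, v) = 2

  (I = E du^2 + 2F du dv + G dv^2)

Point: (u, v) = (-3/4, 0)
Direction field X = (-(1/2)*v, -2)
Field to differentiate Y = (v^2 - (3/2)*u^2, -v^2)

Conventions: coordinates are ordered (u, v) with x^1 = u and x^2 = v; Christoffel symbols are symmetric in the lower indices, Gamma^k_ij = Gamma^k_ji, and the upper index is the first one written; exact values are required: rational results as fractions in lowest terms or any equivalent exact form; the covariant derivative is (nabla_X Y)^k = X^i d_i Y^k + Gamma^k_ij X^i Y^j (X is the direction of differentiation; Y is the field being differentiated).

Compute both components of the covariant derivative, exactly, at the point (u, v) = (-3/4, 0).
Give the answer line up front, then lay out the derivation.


Answer: (nabla_X Y)^u = 0, (nabla_X Y)^v = -27/116

E = 2, F = 0, G = 841/16 at the point
E_u = 0, E_v = 0, F_u = 0, F_v = 0, G_u = -29/2, G_v = 0
EG - F^2 = 841/8;  g^inv = (8/841) * [[841/16, 0], [0, 2]]
first-kind symbols [ij,l] = (1/2)(d_i g_jl + d_j g_il - d_l g_ij): [uu,u] = E_u/2 = 0, [uu,v] = F_u - E_v/2 = 0, [uv,u] = E_v/2 = 0, [uv,v] = G_u/2 = -29/4, [vv,u] = F_v - G_u/2 = 29/4, [vv,v] = G_v/2 = 0
Gamma^u_ij = (G*[ij,u] - F*[ij,v])/(EG - F^2), Gamma^v_ij = (E*[ij,v] - F*[ij,u])/(EG - F^2)
Gamma_uuu = 0, Gamma_uuv = 0, Gamma_uvv = 29/8, Gamma_vuu = 0, Gamma_vuv = -4/29, Gamma_vvv = 0
X = (0, -2), Y = (-27/32, 0) at the point


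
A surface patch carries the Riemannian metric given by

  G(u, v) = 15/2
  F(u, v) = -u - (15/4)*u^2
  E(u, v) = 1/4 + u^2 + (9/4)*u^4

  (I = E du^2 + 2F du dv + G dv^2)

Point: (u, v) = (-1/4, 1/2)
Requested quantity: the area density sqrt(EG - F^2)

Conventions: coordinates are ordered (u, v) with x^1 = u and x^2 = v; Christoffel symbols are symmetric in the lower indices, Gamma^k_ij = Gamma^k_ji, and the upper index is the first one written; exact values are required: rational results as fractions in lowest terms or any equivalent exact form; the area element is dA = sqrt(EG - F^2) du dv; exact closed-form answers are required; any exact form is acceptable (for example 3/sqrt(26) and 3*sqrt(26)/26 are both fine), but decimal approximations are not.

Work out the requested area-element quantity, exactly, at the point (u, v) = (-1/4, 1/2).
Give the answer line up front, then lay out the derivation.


Answer: sqrt(EG - F^2) = sqrt(9869)/64

E = 329/1024, F = 1/64, G = 15/2; EG - F^2 = 9869/4096


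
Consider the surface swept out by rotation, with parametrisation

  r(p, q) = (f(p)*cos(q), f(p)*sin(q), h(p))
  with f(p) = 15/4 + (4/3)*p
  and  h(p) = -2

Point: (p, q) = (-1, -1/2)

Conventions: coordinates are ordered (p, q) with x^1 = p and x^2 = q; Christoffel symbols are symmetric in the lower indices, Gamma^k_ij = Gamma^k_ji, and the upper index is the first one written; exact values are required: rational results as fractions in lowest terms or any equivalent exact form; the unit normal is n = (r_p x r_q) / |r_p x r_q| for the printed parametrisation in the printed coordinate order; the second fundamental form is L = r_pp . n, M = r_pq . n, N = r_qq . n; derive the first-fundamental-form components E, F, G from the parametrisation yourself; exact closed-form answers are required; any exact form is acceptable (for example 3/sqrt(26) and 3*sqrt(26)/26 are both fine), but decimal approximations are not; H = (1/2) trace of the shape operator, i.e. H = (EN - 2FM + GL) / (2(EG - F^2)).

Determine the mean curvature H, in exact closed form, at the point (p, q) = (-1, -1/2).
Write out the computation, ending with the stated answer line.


f = 29/12, f' = 4/3, f'' = 0, h' = 0, h'' = 0
E = 16/9, F = 0, G = 841/144; answer radicand W^2 = 16/9
unnormalised second-form numerators: l = 0, m = 0, n = 0; L = l/sqrt(16/9), and similarly M = m/sqrt(W^2), N = n/sqrt(W^2)
H = (E*n - 2*F*m + G*l) / (2*(EG - F^2)*sqrt(W^2)); E*n - 2*F*m + G*l = 0, EG - F^2 = 841/81, so H = (0)/sqrt(16/9)

Answer: H = 0


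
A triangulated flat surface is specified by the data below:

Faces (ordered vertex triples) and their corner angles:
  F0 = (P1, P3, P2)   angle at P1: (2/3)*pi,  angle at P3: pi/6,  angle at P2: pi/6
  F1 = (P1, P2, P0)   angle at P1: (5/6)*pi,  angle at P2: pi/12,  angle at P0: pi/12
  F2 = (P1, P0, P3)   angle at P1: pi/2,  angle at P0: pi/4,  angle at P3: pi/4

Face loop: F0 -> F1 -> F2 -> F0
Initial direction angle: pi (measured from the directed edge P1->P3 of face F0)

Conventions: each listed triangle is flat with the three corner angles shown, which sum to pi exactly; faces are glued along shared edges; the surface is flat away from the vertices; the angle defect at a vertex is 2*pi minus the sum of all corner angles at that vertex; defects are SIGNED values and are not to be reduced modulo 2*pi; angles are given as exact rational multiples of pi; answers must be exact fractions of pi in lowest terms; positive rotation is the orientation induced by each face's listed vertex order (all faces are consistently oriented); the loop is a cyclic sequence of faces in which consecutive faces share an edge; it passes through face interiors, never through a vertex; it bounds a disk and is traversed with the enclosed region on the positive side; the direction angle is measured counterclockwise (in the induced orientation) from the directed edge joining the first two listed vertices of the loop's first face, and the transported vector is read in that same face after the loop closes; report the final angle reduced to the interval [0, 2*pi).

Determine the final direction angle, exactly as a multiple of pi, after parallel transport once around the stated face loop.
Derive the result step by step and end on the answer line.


enclosed vertex P1: corner angles sum to 2*pi, defect = 2*pi - 2*pi = 0
holonomy = initial angle + sum of enclosed defects (mod 2*pi), positive in the induced orientation
final angle = pi + 0 = pi (mod 2*pi)

Answer: final direction angle = pi


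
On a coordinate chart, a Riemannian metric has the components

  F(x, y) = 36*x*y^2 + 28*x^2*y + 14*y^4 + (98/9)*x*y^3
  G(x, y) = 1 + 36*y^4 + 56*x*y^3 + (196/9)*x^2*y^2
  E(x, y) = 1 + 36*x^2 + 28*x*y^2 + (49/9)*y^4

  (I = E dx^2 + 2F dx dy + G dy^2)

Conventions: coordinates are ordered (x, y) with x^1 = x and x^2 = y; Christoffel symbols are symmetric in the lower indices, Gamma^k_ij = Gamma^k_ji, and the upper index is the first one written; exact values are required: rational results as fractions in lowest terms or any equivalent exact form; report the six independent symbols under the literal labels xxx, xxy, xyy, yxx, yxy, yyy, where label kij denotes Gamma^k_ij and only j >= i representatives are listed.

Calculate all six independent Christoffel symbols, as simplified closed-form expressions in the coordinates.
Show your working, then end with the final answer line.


E = 1 + 36*x^2 + 28*x*y^2 + (49/9)*y^4; F = 36*x*y^2 + 28*x^2*y + 14*y^4 + (98/9)*x*y^3; G = 1 + 36*y^4 + 56*x*y^3 + (196/9)*x^2*y^2
Gamma^k_ij = (1/2) g^{kl} (d_i g_jl + d_j g_il - d_l g_ij), with g^inv = (1/(EG-F^2)) [[G, -F], [-F, E]]
first partials: E_x = 72*x + 28*y^2, E_y = 56*x*y + (196/9)*y^3, F_x = 36*y^2 + 56*x*y + (98/9)*y^3, F_y = 72*x*y + 28*x^2 + 56*y^3 + (98/3)*x*y^2, G_x = 56*y^3 + (392/9)*x*y^2, G_y = 144*y^3 + 168*x*y^2 + (392/9)*x^2*y
D = EG - F^2 = 1 + 36*x^2 + 28*x*y^2 + (373/9)*y^4 + 56*x*y^3 + (196/9)*x^2*y^2
expanded: Gamma^x_xx = (G E_x - 2F F_x + F E_y)/(2D), Gamma^x_xy = (G E_y - F G_x)/(2D), Gamma^x_yy = (2G F_y - G G_x - F G_y)/(2D), Gamma^y_xx = (2E F_x - E E_y - F E_x)/(2D), Gamma^y_xy = (E G_x - F E_y)/(2D), Gamma^y_yy = (E G_y - 2F F_y + F G_x)/(2D); substitute and cancel common factors

Answer: Gamma_xxx = (324*x + 126*y^2)/(196*x^2*y^2 + 324*x^2 + 504*x*y^3 + 252*x*y^2 + 373*y^4 + 9), Gamma_xxy = (252*x*y + 98*y^3)/(196*x^2*y^2 + 324*x^2 + 504*x*y^3 + 252*x*y^2 + 373*y^4 + 9), Gamma_xyy = (252*x^2 + 98*x*y^2 + 648*x*y + 252*y^3)/(196*x^2*y^2 + 324*x^2 + 504*x*y^3 + 252*x*y^2 + 373*y^4 + 9), Gamma_yxx = (252*x*y + 324*y^2)/(196*x^2*y^2 + 324*x^2 + 504*x*y^3 + 252*x*y^2 + 373*y^4 + 9), Gamma_yxy = (196*x*y^2 + 252*y^3)/(196*x^2*y^2 + 324*x^2 + 504*x*y^3 + 252*x*y^2 + 373*y^4 + 9), Gamma_yyy = (196*x^2*y + 756*x*y^2 + 648*y^3)/(196*x^2*y^2 + 324*x^2 + 504*x*y^3 + 252*x*y^2 + 373*y^4 + 9)


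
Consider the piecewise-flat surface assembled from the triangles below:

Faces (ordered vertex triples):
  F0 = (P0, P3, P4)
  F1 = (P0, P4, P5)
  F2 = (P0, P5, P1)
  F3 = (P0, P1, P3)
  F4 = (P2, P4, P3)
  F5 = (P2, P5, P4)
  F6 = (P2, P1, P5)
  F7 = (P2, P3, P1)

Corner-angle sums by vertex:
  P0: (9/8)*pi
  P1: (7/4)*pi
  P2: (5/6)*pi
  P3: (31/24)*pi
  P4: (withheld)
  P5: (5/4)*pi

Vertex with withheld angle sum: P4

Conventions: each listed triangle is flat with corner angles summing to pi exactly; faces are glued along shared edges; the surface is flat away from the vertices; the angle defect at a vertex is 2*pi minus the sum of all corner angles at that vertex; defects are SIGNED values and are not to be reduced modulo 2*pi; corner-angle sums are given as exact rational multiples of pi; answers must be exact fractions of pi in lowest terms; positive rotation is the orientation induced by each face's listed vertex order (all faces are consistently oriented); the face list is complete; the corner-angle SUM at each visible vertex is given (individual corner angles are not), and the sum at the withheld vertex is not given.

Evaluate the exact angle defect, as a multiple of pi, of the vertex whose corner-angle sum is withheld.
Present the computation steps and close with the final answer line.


V = 6, E = 12, F = 8; chi = V - E + F = 2
Gauss-Bonnet: total defect = 2*pi*chi = 4*pi; visible defects sum to (15/4)*pi

Answer: defect(P4) = pi/4


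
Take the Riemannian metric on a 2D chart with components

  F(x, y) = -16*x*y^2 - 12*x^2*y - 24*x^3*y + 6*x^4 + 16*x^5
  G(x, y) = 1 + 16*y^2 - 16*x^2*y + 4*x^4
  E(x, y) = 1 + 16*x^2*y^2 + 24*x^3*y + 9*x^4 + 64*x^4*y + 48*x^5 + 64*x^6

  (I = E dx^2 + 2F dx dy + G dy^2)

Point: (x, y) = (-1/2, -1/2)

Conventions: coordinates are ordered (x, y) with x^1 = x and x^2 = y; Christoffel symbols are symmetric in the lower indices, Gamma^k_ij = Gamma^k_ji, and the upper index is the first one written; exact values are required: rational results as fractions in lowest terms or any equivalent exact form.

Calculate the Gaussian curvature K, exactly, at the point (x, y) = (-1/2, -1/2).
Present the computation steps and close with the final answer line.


E = 25/16, F = 15/8, G = 29/4, EG - F^2 = 125/16 at the point
E_x = 3/2, E_y = -3, F_x = 1, F_y = -8, G_x = -10, G_y = -20
E_yy = 8, F_xy = 10, G_xx = 28
K follows from Brioschi's formula, (det M1 - det M2)/(EG - F^2)^2.
M1 = [[-E_yy/2 + F_xy - G_xx/2, E_x/2, F_x - E_y/2], [F_y - G_x/2, E, F], [G_y/2, F, G]] = [[-8, 3/4, 5/2], [-3, 25/16, 15/8], [-10, 15/8, 29/4]]; det M1 = -141/4
M2 = [[0, E_y/2, G_x/2], [E_y/2, E, F], [G_x/2, F, G]] = [[0, -3/2, -5], [-3/2, 25/16, 15/8], [-5, 15/8, 29/4]]; det M2 = -109/4
det M1 - det M2 = -8; K = -8 / (125/16)^2 = -2048/15625

Answer: K = -2048/15625


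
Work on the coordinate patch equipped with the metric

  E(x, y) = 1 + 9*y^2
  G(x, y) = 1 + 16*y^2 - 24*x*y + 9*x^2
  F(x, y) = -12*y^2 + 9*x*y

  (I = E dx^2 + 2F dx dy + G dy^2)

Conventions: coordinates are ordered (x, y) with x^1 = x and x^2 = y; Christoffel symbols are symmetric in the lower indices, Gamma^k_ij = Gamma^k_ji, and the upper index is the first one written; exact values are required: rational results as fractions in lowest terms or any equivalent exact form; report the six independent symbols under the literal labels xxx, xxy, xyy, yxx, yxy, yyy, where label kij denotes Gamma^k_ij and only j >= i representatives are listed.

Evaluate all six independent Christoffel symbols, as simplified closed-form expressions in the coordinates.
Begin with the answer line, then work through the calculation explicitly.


Answer: Gamma_xxx = 0, Gamma_xxy = 9*y/(9*x^2 - 24*x*y + 25*y^2 + 1), Gamma_xyy = -12*y/(9*x^2 - 24*x*y + 25*y^2 + 1), Gamma_yxx = 0, Gamma_yxy = (9*x - 12*y)/(9*x^2 - 24*x*y + 25*y^2 + 1), Gamma_yyy = (-12*x + 16*y)/(9*x^2 - 24*x*y + 25*y^2 + 1)

E = 1 + 9*y^2; F = -12*y^2 + 9*x*y; G = 1 + 16*y^2 - 24*x*y + 9*x^2
Gamma^k_ij = (1/2) g^{kl} (d_i g_jl + d_j g_il - d_l g_ij), with g^inv = (1/(EG-F^2)) [[G, -F], [-F, E]]
first partials: E_x = 0, E_y = 18*y, F_x = 9*y, F_y = -24*y + 9*x, G_x = -24*y + 18*x, G_y = 32*y - 24*x
D = EG - F^2 = 1 + 25*y^2 - 24*x*y + 9*x^2
expanded: Gamma^x_xx = (G E_x - 2F F_x + F E_y)/(2D), Gamma^x_xy = (G E_y - F G_x)/(2D), Gamma^x_yy = (2G F_y - G G_x - F G_y)/(2D), Gamma^y_xx = (2E F_x - E E_y - F E_x)/(2D), Gamma^y_xy = (E G_x - F E_y)/(2D), Gamma^y_yy = (E G_y - 2F F_y + F G_x)/(2D); substitute and cancel common factors


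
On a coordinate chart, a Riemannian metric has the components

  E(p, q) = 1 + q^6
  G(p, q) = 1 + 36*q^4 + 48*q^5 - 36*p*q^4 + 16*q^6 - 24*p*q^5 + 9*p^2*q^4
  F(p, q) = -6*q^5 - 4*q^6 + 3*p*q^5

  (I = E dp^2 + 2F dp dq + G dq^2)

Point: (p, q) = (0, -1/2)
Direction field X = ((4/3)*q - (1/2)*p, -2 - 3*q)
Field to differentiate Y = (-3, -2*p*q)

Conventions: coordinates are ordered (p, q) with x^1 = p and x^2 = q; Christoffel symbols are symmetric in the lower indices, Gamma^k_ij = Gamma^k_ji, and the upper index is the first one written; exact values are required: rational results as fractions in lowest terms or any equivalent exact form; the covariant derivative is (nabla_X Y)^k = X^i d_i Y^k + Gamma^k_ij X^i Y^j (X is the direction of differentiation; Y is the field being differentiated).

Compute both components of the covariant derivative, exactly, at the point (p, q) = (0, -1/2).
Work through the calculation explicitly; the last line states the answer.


E = 65/64, F = 1/8, G = 2 at the point
E_p = 0, E_q = -3/16, F_p = -3/32, F_q = -9/8, G_p = -3/2, G_q = -6
EG - F^2 = 129/64;  g^inv = (64/129) * [[2, -1/8], [-1/8, 65/64]]
first-kind symbols [ij,l] = (1/2)(d_i g_jl + d_j g_il - d_l g_ij): [pp,p] = E_p/2 = 0, [pp,q] = F_p - E_q/2 = 0, [pq,p] = E_q/2 = -3/32, [pq,q] = G_p/2 = -3/4, [qq,p] = F_q - G_p/2 = -3/8, [qq,q] = G_q/2 = -3
Gamma^p_ij = (G*[ij,p] - F*[ij,q])/(EG - F^2), Gamma^q_ij = (E*[ij,q] - F*[ij,p])/(EG - F^2)
Gamma_ppp = 0, Gamma_ppq = -2/43, Gamma_pqq = -8/43, Gamma_qpp = 0, Gamma_qpq = -16/43, Gamma_qqq = -64/43
X = (-2/3, -1/2), Y = (-3, 0) at the point

Answer: (nabla_X Y)^p = -3/43, (nabla_X Y)^q = -158/129


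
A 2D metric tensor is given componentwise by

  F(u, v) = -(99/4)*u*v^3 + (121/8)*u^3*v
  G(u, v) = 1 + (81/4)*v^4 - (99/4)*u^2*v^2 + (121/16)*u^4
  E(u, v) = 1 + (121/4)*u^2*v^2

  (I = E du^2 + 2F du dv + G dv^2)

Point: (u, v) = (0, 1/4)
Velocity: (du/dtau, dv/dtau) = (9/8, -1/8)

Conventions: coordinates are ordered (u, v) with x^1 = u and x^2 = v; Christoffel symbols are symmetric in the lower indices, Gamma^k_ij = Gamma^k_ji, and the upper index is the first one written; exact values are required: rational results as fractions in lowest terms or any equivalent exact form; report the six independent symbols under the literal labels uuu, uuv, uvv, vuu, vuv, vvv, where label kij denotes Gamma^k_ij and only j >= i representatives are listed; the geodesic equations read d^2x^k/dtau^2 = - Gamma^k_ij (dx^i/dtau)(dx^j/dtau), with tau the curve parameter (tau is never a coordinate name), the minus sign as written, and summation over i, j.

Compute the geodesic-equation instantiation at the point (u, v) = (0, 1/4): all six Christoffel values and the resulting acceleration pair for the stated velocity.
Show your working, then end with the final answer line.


E = 1, F = 0, G = 1105/1024 at the point
E_u = 0, E_v = 0, F_u = -99/256, F_v = 0, G_u = 0, G_v = 81/64
EG - F^2 = 1105/1024;  g^inv = (1024/1105) * [[1105/1024, 0], [0, 1]]
first-kind symbols [ij,l] = (1/2)(d_i g_jl + d_j g_il - d_l g_ij): [uu,u] = E_u/2 = 0, [uu,v] = F_u - E_v/2 = -99/256, [uv,u] = E_v/2 = 0, [uv,v] = G_u/2 = 0, [vv,u] = F_v - G_u/2 = 0, [vv,v] = G_v/2 = 81/128
Gamma^u_ij = (G*[ij,u] - F*[ij,v])/(EG - F^2), Gamma^v_ij = (E*[ij,v] - F*[ij,u])/(EG - F^2)
Gamma_uuu = 0, Gamma_uuv = 0, Gamma_uvv = 0, Gamma_vuu = -396/1105, Gamma_vuv = 0, Gamma_vvv = 648/1105
d^2u/dtau^2 = -(Gamma_uuu*(9/8)^2 + 2*Gamma_uuv*(9/8)*(-1/8) + Gamma_uvv*(-1/8)^2) = 0
d^2v/dtau^2 = -(Gamma_vuu*(9/8)^2 + 2*Gamma_vuv*(9/8)*(-1/8) + Gamma_vvv*(-1/8)^2) = 7857/17680

Answer: Gamma_uuu = 0, Gamma_uuv = 0, Gamma_uvv = 0, Gamma_vuu = -396/1105, Gamma_vuv = 0, Gamma_vvv = 648/1105; accelerations (d^2u/dtau^2, d^2v/dtau^2) = (0, 7857/17680)


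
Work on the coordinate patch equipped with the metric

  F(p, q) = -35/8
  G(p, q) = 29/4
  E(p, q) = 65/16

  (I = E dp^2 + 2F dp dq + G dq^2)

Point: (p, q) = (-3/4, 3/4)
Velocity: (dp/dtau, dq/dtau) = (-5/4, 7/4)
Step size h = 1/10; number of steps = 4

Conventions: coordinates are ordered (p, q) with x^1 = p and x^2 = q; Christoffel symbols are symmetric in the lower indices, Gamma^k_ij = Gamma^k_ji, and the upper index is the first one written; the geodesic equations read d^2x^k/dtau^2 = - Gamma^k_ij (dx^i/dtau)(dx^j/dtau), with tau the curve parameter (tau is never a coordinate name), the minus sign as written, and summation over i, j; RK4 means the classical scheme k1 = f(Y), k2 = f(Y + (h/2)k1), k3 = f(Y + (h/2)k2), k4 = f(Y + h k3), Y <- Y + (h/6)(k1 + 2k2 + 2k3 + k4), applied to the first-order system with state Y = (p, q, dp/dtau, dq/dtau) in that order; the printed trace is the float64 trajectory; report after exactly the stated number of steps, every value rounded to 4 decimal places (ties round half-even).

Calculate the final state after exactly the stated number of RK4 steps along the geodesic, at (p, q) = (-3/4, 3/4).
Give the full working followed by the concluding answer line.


f(Y) = (dp/dtau, dq/dtau, -Gamma^p_ij Y'^i Y'^j, -Gamma^q_ij Y'^i Y'^j) with the Gammas evaluated at the stage position; h = 0.100000; intermediate values shown to 6 dp
step 0: p = -0.7500, q = 0.7500, dp/dtau = -1.2500, dq/dtau = 1.7500
step 1:
  k1: at (p, q) = (-0.750000, 0.750000), (dp/dtau, dq/dtau) = (-1.250000, 1.750000); Gamma_ppp = 0.000000, Gamma_ppq = 0.000000, Gamma_pqq = 0.000000, Gamma_qpp = 0.000000, Gamma_qpq = 0.000000, Gamma_qqq = 0.000000; k1 = (-1.250000, 1.750000, 0.000000, 0.000000)
  k2: at (p, q) = (-0.812500, 0.837500), (dp/dtau, dq/dtau) = (-1.250000, 1.750000); Gamma_ppp = 0.000000, Gamma_ppq = 0.000000, Gamma_pqq = 0.000000, Gamma_qpp = 0.000000, Gamma_qpq = 0.000000, Gamma_qqq = 0.000000; k2 = (-1.250000, 1.750000, 0.000000, 0.000000)
  k3: at (p, q) = (-0.812500, 0.837500), (dp/dtau, dq/dtau) = (-1.250000, 1.750000); Gamma_ppp = 0.000000, Gamma_ppq = 0.000000, Gamma_pqq = 0.000000, Gamma_qpp = 0.000000, Gamma_qpq = 0.000000, Gamma_qqq = 0.000000; k3 = (-1.250000, 1.750000, 0.000000, 0.000000)
  k4: at (p, q) = (-0.875000, 0.925000), (dp/dtau, dq/dtau) = (-1.250000, 1.750000); Gamma_ppp = 0.000000, Gamma_ppq = 0.000000, Gamma_pqq = 0.000000, Gamma_qpp = 0.000000, Gamma_qpq = 0.000000, Gamma_qqq = 0.000000; k4 = (-1.250000, 1.750000, 0.000000, 0.000000)
  Y <- Y + (h/6)(k1 + 2k2 + 2k3 + k4): p = -0.8750, q = 0.9250, dp/dtau = -1.2500, dq/dtau = 1.7500
step 2:
  k1: at (p, q) = (-0.875000, 0.925000), (dp/dtau, dq/dtau) = (-1.250000, 1.750000); Gamma_ppp = 0.000000, Gamma_ppq = 0.000000, Gamma_pqq = 0.000000, Gamma_qpp = 0.000000, Gamma_qpq = 0.000000, Gamma_qqq = 0.000000; k1 = (-1.250000, 1.750000, 0.000000, 0.000000)
  k2: at (p, q) = (-0.937500, 1.012500), (dp/dtau, dq/dtau) = (-1.250000, 1.750000); Gamma_ppp = 0.000000, Gamma_ppq = 0.000000, Gamma_pqq = 0.000000, Gamma_qpp = 0.000000, Gamma_qpq = 0.000000, Gamma_qqq = 0.000000; k2 = (-1.250000, 1.750000, 0.000000, 0.000000)
  k3: at (p, q) = (-0.937500, 1.012500), (dp/dtau, dq/dtau) = (-1.250000, 1.750000); Gamma_ppp = 0.000000, Gamma_ppq = 0.000000, Gamma_pqq = 0.000000, Gamma_qpp = 0.000000, Gamma_qpq = 0.000000, Gamma_qqq = 0.000000; k3 = (-1.250000, 1.750000, 0.000000, 0.000000)
  k4: at (p, q) = (-1.000000, 1.100000), (dp/dtau, dq/dtau) = (-1.250000, 1.750000); Gamma_ppp = 0.000000, Gamma_ppq = 0.000000, Gamma_pqq = 0.000000, Gamma_qpp = 0.000000, Gamma_qpq = 0.000000, Gamma_qqq = 0.000000; k4 = (-1.250000, 1.750000, 0.000000, 0.000000)
  Y <- Y + (h/6)(k1 + 2k2 + 2k3 + k4): p = -1.0000, q = 1.1000, dp/dtau = -1.2500, dq/dtau = 1.7500
step 3:
  k1: at (p, q) = (-1.000000, 1.100000), (dp/dtau, dq/dtau) = (-1.250000, 1.750000); Gamma_ppp = 0.000000, Gamma_ppq = 0.000000, Gamma_pqq = 0.000000, Gamma_qpp = 0.000000, Gamma_qpq = 0.000000, Gamma_qqq = 0.000000; k1 = (-1.250000, 1.750000, 0.000000, 0.000000)
  k2: at (p, q) = (-1.062500, 1.187500), (dp/dtau, dq/dtau) = (-1.250000, 1.750000); Gamma_ppp = 0.000000, Gamma_ppq = 0.000000, Gamma_pqq = 0.000000, Gamma_qpp = 0.000000, Gamma_qpq = 0.000000, Gamma_qqq = 0.000000; k2 = (-1.250000, 1.750000, 0.000000, 0.000000)
  k3: at (p, q) = (-1.062500, 1.187500), (dp/dtau, dq/dtau) = (-1.250000, 1.750000); Gamma_ppp = 0.000000, Gamma_ppq = 0.000000, Gamma_pqq = 0.000000, Gamma_qpp = 0.000000, Gamma_qpq = 0.000000, Gamma_qqq = 0.000000; k3 = (-1.250000, 1.750000, 0.000000, 0.000000)
  k4: at (p, q) = (-1.125000, 1.275000), (dp/dtau, dq/dtau) = (-1.250000, 1.750000); Gamma_ppp = 0.000000, Gamma_ppq = 0.000000, Gamma_pqq = 0.000000, Gamma_qpp = 0.000000, Gamma_qpq = 0.000000, Gamma_qqq = 0.000000; k4 = (-1.250000, 1.750000, 0.000000, 0.000000)
  Y <- Y + (h/6)(k1 + 2k2 + 2k3 + k4): p = -1.1250, q = 1.2750, dp/dtau = -1.2500, dq/dtau = 1.7500
step 4:
  k1: at (p, q) = (-1.125000, 1.275000), (dp/dtau, dq/dtau) = (-1.250000, 1.750000); Gamma_ppp = 0.000000, Gamma_ppq = 0.000000, Gamma_pqq = 0.000000, Gamma_qpp = 0.000000, Gamma_qpq = 0.000000, Gamma_qqq = 0.000000; k1 = (-1.250000, 1.750000, 0.000000, 0.000000)
  k2: at (p, q) = (-1.187500, 1.362500), (dp/dtau, dq/dtau) = (-1.250000, 1.750000); Gamma_ppp = 0.000000, Gamma_ppq = 0.000000, Gamma_pqq = 0.000000, Gamma_qpp = 0.000000, Gamma_qpq = 0.000000, Gamma_qqq = 0.000000; k2 = (-1.250000, 1.750000, 0.000000, 0.000000)
  k3: at (p, q) = (-1.187500, 1.362500), (dp/dtau, dq/dtau) = (-1.250000, 1.750000); Gamma_ppp = 0.000000, Gamma_ppq = 0.000000, Gamma_pqq = 0.000000, Gamma_qpp = 0.000000, Gamma_qpq = 0.000000, Gamma_qqq = 0.000000; k3 = (-1.250000, 1.750000, 0.000000, 0.000000)
  k4: at (p, q) = (-1.250000, 1.450000), (dp/dtau, dq/dtau) = (-1.250000, 1.750000); Gamma_ppp = 0.000000, Gamma_ppq = 0.000000, Gamma_pqq = 0.000000, Gamma_qpp = 0.000000, Gamma_qpq = 0.000000, Gamma_qqq = 0.000000; k4 = (-1.250000, 1.750000, 0.000000, 0.000000)
  Y <- Y + (h/6)(k1 + 2k2 + 2k3 + k4): p = -1.2500, q = 1.4500, dp/dtau = -1.2500, dq/dtau = 1.7500

Answer: p = -1.2500, q = 1.4500, dp/dtau = -1.2500, dq/dtau = 1.7500


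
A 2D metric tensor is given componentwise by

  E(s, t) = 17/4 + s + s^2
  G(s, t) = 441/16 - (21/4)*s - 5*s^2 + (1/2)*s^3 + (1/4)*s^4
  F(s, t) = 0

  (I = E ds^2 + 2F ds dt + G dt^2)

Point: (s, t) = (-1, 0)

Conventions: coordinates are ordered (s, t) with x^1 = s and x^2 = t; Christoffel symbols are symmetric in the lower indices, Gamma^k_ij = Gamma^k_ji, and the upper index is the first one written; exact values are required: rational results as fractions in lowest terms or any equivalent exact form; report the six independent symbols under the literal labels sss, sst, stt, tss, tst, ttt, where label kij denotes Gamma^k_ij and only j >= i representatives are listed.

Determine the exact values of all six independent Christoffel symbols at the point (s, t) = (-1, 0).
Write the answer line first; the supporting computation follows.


Answer: Gamma_sss = -2/17, Gamma_sst = 0, Gamma_stt = -21/34, Gamma_tss = 0, Gamma_tst = 2/21, Gamma_ttt = 0

E = 17/4, F = 0, G = 441/16 at the point
E_s = -1, E_t = 0, F_s = 0, F_t = 0, G_s = 21/4, G_t = 0
EG - F^2 = 7497/64;  g^inv = (64/7497) * [[441/16, 0], [0, 17/4]]
first-kind symbols [ij,l] = (1/2)(d_i g_jl + d_j g_il - d_l g_ij): [ss,s] = E_s/2 = -1/2, [ss,t] = F_s - E_t/2 = 0, [st,s] = E_t/2 = 0, [st,t] = G_s/2 = 21/8, [tt,s] = F_t - G_s/2 = -21/8, [tt,t] = G_t/2 = 0
Gamma^s_ij = (G*[ij,s] - F*[ij,t])/(EG - F^2), Gamma^t_ij = (E*[ij,t] - F*[ij,s])/(EG - F^2)


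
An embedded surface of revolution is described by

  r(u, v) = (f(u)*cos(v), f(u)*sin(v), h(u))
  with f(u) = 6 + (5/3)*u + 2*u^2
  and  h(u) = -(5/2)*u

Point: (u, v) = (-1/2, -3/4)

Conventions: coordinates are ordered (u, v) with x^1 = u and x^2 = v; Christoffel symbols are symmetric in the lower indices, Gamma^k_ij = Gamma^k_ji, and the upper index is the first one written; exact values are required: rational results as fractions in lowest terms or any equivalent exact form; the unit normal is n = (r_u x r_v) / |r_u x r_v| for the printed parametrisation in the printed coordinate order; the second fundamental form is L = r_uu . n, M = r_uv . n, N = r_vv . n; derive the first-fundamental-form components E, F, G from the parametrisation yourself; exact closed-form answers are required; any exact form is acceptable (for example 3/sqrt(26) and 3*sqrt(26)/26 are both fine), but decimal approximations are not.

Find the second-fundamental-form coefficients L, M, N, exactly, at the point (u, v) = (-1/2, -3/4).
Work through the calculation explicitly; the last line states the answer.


f = 17/3, f' = -1/3, f'' = 4, h' = -5/2, h'' = 0
E = 229/36, F = 0, G = 289/9; answer radicand W^2 = 229/36
unnormalised second-form numerators: l = 10, m = 0, n = -85/6; L = l/sqrt(229/36), and similarly M = m/sqrt(W^2), N = n/sqrt(W^2)

Answer: L = 60*sqrt(229)/229, M = 0, N = -85*sqrt(229)/229


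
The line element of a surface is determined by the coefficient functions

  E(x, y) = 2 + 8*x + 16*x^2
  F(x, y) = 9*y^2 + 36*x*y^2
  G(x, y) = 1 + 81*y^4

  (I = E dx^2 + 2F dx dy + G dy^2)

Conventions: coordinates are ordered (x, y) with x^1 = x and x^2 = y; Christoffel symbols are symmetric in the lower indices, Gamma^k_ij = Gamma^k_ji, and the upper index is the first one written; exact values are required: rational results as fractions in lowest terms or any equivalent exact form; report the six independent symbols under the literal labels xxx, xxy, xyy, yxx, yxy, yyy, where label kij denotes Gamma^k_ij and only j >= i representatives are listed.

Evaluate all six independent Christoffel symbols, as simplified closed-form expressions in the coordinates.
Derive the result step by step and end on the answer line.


E = 2 + 8*x + 16*x^2; F = 9*y^2 + 36*x*y^2; G = 1 + 81*y^4
Gamma^k_ij = (1/2) g^{kl} (d_i g_jl + d_j g_il - d_l g_ij), with g^inv = (1/(EG-F^2)) [[G, -F], [-F, E]]
first partials: E_x = 8 + 32*x, E_y = 0, F_x = 36*y^2, F_y = 18*y + 72*x*y, G_x = 0, G_y = 324*y^3
D = EG - F^2 = 2 + 8*x + 16*x^2 + 81*y^4
expanded: Gamma^x_xx = (G E_x - 2F F_x + F E_y)/(2D), Gamma^x_xy = (G E_y - F G_x)/(2D), Gamma^x_yy = (2G F_y - G G_x - F G_y)/(2D), Gamma^y_xx = (2E F_x - E E_y - F E_x)/(2D), Gamma^y_xy = (E G_x - F E_y)/(2D), Gamma^y_yy = (E G_y - 2F F_y + F G_x)/(2D); substitute and cancel common factors

Answer: Gamma_xxx = (16*x + 4)/(16*x^2 + 8*x + 81*y^4 + 2), Gamma_xxy = 0, Gamma_xyy = (72*x*y + 18*y)/(16*x^2 + 8*x + 81*y^4 + 2), Gamma_yxx = 36*y^2/(16*x^2 + 8*x + 81*y^4 + 2), Gamma_yxy = 0, Gamma_yyy = 162*y^3/(16*x^2 + 8*x + 81*y^4 + 2)


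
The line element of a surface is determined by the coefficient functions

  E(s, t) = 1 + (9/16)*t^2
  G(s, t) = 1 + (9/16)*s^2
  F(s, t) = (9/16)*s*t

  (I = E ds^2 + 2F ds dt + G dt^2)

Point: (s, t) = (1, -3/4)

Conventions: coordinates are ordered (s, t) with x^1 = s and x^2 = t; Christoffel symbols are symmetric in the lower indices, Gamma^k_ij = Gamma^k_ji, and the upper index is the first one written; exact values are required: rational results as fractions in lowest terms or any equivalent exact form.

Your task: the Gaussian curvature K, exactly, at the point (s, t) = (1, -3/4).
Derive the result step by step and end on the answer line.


E = 337/256, F = -27/64, G = 25/16, EG - F^2 = 481/256 at the point
E_s = 0, E_t = -27/32, F_s = -27/64, F_t = 9/16, G_s = 9/8, G_t = 0
E_tt = 9/8, F_st = 9/16, G_ss = 9/8
Evaluate Brioschi's two determinant matrices M1, M2 and divide by (EG - F^2)^2.
M1 = [[-E_tt/2 + F_st - G_ss/2, E_s/2, F_s - E_t/2], [F_t - G_s/2, E, F], [G_t/2, F, G]] = [[-9/16, 0, 0], [0, 337/256, -27/64], [0, -27/64, 25/16]]; det M1 = -4329/4096
M2 = [[0, E_t/2, G_s/2], [E_t/2, E, F], [G_s/2, F, G]] = [[0, -27/64, 9/16], [-27/64, 337/256, -27/64], [9/16, -27/64, 25/16]]; det M2 = -2025/4096
det M1 - det M2 = -9/16; K = -9/16 / (481/256)^2 = -36864/231361

Answer: K = -36864/231361


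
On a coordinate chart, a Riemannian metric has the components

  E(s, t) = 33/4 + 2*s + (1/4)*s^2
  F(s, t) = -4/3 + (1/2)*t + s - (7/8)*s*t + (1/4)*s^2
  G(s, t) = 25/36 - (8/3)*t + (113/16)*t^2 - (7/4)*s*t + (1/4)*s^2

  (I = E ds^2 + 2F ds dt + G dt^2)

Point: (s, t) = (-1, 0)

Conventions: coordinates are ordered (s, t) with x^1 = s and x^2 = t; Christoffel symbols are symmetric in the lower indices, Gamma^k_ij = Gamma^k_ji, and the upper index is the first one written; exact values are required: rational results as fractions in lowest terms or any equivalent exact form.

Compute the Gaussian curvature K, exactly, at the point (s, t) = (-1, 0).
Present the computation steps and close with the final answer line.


E = 13/2, F = -25/12, G = 17/18, EG - F^2 = 259/144 at the point
E_s = 3/2, E_t = 0, F_s = 1/2, F_t = 11/8, G_s = -1/2, G_t = -11/12
E_tt = 0, F_st = -7/8, G_ss = 1/2
Using the Brioschi determinant formula for K from the metric derivatives:
M1 = [[-E_tt/2 + F_st - G_ss/2, E_s/2, F_s - E_t/2], [F_t - G_s/2, E, F], [G_t/2, F, G]] = [[-9/8, 3/4, 1/2], [13/8, 13/2, -25/12], [-11/24, -25/12, 17/18]]; det M1 = -511/192
M2 = [[0, E_t/2, G_s/2], [E_t/2, E, F], [G_s/2, F, G]] = [[0, 0, -1/4], [0, 13/2, -25/12], [-1/4, -25/12, 17/18]]; det M2 = -13/32
det M1 - det M2 = -433/192; K = -433/192 / (259/144)^2 = -46764/67081

Answer: K = -46764/67081


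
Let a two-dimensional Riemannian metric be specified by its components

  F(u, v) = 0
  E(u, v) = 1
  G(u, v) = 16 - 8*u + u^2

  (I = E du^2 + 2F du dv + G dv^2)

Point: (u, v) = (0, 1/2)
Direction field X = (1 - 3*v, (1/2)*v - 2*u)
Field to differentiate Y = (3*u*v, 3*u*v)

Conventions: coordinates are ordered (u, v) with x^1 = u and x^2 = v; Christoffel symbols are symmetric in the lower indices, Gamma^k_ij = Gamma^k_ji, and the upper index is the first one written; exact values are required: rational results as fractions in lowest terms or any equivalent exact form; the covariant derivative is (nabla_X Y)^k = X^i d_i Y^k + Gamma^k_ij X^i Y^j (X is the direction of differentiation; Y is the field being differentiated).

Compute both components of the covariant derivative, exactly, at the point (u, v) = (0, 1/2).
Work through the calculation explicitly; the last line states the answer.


E = 1, F = 0, G = 16 at the point
E_u = 0, E_v = 0, F_u = 0, F_v = 0, G_u = -8, G_v = 0
EG - F^2 = 16;  g^inv = (1/16) * [[16, 0], [0, 1]]
first-kind symbols [ij,l] = (1/2)(d_i g_jl + d_j g_il - d_l g_ij): [uu,u] = E_u/2 = 0, [uu,v] = F_u - E_v/2 = 0, [uv,u] = E_v/2 = 0, [uv,v] = G_u/2 = -4, [vv,u] = F_v - G_u/2 = 4, [vv,v] = G_v/2 = 0
Gamma^u_ij = (G*[ij,u] - F*[ij,v])/(EG - F^2), Gamma^v_ij = (E*[ij,v] - F*[ij,u])/(EG - F^2)
Gamma_uuu = 0, Gamma_uuv = 0, Gamma_uvv = 4, Gamma_vuu = 0, Gamma_vuv = -1/4, Gamma_vvv = 0
X = (-1/2, 1/4), Y = (0, 0) at the point

Answer: (nabla_X Y)^u = -3/4, (nabla_X Y)^v = -3/4


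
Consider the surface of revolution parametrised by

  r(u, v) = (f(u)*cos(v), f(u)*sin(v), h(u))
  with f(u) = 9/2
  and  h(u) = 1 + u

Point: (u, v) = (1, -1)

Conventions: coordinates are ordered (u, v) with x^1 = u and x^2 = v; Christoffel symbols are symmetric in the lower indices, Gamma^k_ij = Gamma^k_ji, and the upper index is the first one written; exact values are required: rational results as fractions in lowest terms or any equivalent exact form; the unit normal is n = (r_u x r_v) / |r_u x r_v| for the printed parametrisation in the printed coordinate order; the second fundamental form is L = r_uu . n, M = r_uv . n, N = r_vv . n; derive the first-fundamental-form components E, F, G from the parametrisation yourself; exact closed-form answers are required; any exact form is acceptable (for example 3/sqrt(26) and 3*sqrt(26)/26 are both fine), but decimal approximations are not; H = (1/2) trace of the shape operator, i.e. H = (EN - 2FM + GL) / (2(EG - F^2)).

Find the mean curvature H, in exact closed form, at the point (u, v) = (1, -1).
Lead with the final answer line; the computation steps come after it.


Answer: H = 1/9

f = 9/2, f' = 0, f'' = 0, h' = 1, h'' = 0
E = 1, F = 0, G = 81/4; answer radicand W^2 = 1
unnormalised second-form numerators: l = 0, m = 0, n = 9/2; L = l/sqrt(1), and similarly M = m/sqrt(W^2), N = n/sqrt(W^2)
H = (E*n - 2*F*m + G*l) / (2*(EG - F^2)*sqrt(W^2)); E*n - 2*F*m + G*l = 9/2, EG - F^2 = 81/4, so H = (1/9)/sqrt(1)


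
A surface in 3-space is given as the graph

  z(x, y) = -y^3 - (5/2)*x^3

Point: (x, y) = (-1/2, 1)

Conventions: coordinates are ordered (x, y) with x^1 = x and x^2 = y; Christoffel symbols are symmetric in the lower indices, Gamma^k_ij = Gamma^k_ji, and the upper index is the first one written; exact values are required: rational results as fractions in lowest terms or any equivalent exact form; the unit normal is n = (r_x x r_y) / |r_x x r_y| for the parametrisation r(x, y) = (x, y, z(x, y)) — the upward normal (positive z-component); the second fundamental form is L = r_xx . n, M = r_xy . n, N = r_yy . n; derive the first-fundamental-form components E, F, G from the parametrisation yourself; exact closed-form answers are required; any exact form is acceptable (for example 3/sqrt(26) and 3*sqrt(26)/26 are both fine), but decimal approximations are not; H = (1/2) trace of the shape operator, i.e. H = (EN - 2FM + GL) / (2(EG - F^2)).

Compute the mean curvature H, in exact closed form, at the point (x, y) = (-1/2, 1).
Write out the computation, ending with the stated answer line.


z_x = -15/8, z_y = -3, z_xx = 15/2, z_xy = 0, z_yy = -6
E = 289/64, F = 45/8, G = 10; answer radicand W^2 = 865/64
unnormalised second-form numerators: l = 15/2, m = 0, n = -6; L = l/sqrt(865/64), and similarly M = m/sqrt(W^2), N = n/sqrt(W^2)
H = (E*n - 2*F*m + G*l) / (2*(EG - F^2)*sqrt(W^2)); E*n - 2*F*m + G*l = 1533/32, EG - F^2 = 865/64, so H = (1533/865)/sqrt(865/64)

Answer: H = 12264*sqrt(865)/748225
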